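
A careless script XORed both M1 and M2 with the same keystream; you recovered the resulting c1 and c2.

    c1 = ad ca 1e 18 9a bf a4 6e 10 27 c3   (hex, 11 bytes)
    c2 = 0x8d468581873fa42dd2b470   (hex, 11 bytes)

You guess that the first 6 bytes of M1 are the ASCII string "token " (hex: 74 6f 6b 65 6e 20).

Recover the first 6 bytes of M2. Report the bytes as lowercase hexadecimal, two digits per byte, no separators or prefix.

First, c1 ⊕ c2 = (M1 ⊕ K) ⊕ (M2 ⊕ K) = M1 ⊕ M2, so the key drops out. Then M2 = (M1 ⊕ M2) ⊕ M1 over the first 6 bytes.
byte 0: (ad XOR 8d) XOR 74 = 20 XOR 74 = 54
byte 1: (ca XOR 46) XOR 6f = 8c XOR 6f = e3
byte 2: (1e XOR 85) XOR 6b = 9b XOR 6b = f0
byte 3: (18 XOR 81) XOR 65 = 99 XOR 65 = fc
byte 4: (9a XOR 87) XOR 6e = 1d XOR 6e = 73
byte 5: (bf XOR 3f) XOR 20 = 80 XOR 20 = a0

54e3f0fc73a0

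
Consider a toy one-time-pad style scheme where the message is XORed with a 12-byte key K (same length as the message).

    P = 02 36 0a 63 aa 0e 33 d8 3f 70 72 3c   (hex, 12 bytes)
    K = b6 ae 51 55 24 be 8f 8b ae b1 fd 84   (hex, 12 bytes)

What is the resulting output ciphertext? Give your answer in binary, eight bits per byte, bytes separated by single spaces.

10110100 10011000 01011011 00110110 10001110 10110000 10111100 01010011 10010001 11000001 10001111 10111000

XOR is its own inverse, so applying the key byte-wise gives the result directly.
00000010 XOR 10110110 = 10110100
00110110 XOR 10101110 = 10011000
00001010 XOR 01010001 = 01011011
01100011 XOR 01010101 = 00110110
10101010 XOR 00100100 = 10001110
00001110 XOR 10111110 = 10110000
00110011 XOR 10001111 = 10111100
11011000 XOR 10001011 = 01010011
00111111 XOR 10101110 = 10010001
01110000 XOR 10110001 = 11000001
01110010 XOR 11111101 = 10001111
00111100 XOR 10000100 = 10111000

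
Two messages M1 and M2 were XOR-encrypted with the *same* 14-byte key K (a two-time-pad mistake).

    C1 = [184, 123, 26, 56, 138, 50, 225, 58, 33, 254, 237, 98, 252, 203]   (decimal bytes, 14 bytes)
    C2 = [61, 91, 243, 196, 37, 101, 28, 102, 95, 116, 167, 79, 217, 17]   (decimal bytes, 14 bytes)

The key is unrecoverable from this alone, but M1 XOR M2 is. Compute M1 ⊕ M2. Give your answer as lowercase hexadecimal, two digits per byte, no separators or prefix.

8520e9fcaf57fd5c7e8a4a2d25da

C1 ⊕ C2 = (M1 ⊕ K) ⊕ (M2 ⊕ K) = M1 ⊕ M2 — the shared key cancels under XOR.
byte 0: b8 xor 3d = 85
byte 1: 7b xor 5b = 20
byte 2: 1a xor f3 = e9
byte 3: 38 xor c4 = fc
byte 4: 8a xor 25 = af
byte 5: 32 xor 65 = 57
byte 6: e1 xor 1c = fd
byte 7: 3a xor 66 = 5c
byte 8: 21 xor 5f = 7e
byte 9: fe xor 74 = 8a
byte 10: ed xor a7 = 4a
byte 11: 62 xor 4f = 2d
byte 12: fc xor d9 = 25
byte 13: cb xor 11 = da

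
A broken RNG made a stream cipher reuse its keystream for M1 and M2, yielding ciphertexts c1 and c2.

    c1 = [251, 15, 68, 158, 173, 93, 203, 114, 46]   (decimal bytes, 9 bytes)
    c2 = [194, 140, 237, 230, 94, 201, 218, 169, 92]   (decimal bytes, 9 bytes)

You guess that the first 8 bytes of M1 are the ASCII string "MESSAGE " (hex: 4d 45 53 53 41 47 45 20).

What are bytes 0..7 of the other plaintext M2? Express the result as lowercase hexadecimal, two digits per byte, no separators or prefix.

First, c1 ⊕ c2 = (M1 ⊕ K) ⊕ (M2 ⊕ K) = M1 ⊕ M2, so the key drops out. Then M2 = (M1 ⊕ M2) ⊕ M1 over the first 8 bytes.
byte 0: (fb XOR c2) XOR 4d = 39 XOR 4d = 74
byte 1: (0f XOR 8c) XOR 45 = 83 XOR 45 = c6
byte 2: (44 XOR ed) XOR 53 = a9 XOR 53 = fa
byte 3: (9e XOR e6) XOR 53 = 78 XOR 53 = 2b
byte 4: (ad XOR 5e) XOR 41 = f3 XOR 41 = b2
byte 5: (5d XOR c9) XOR 47 = 94 XOR 47 = d3
byte 6: (cb XOR da) XOR 45 = 11 XOR 45 = 54
byte 7: (72 XOR a9) XOR 20 = db XOR 20 = fb

74c6fa2bb2d354fb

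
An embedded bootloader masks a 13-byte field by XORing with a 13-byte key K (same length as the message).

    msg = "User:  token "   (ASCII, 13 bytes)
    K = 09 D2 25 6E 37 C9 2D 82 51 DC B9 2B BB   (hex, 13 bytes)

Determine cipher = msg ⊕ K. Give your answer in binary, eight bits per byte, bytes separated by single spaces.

01011100 10100001 01000000 00011100 00001101 11101001 00001101 11110110 00111110 10110111 11011100 01000101 10011011

XOR is its own inverse, so applying the key byte-wise gives the result directly.
byte 0: 01010101 ^ 00001001 = 01011100
byte 1: 01110011 ^ 11010010 = 10100001
byte 2: 01100101 ^ 00100101 = 01000000
byte 3: 01110010 ^ 01101110 = 00011100
byte 4: 00111010 ^ 00110111 = 00001101
byte 5: 00100000 ^ 11001001 = 11101001
byte 6: 00100000 ^ 00101101 = 00001101
byte 7: 01110100 ^ 10000010 = 11110110
byte 8: 01101111 ^ 01010001 = 00111110
byte 9: 01101011 ^ 11011100 = 10110111
byte 10: 01100101 ^ 10111001 = 11011100
byte 11: 01101110 ^ 00101011 = 01000101
byte 12: 00100000 ^ 10111011 = 10011011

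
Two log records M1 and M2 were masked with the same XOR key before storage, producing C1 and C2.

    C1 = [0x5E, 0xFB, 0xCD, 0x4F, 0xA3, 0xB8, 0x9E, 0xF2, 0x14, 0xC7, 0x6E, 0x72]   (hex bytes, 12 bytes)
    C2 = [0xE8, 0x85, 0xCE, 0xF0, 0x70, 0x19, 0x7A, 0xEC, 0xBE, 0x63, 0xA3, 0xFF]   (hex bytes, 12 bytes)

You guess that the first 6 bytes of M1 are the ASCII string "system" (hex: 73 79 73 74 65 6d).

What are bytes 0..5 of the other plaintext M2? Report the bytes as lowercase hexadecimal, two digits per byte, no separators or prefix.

c50770cbb6cc

First, C1 ⊕ C2 = (M1 ⊕ K) ⊕ (M2 ⊕ K) = M1 ⊕ M2, so the key drops out. Then M2 = (M1 ⊕ M2) ⊕ M1 over the first 6 bytes.
byte 0: (5e ^ e8) ^ 73 = b6 ^ 73 = c5
byte 1: (fb ^ 85) ^ 79 = 7e ^ 79 = 07
byte 2: (cd ^ ce) ^ 73 = 03 ^ 73 = 70
byte 3: (4f ^ f0) ^ 74 = bf ^ 74 = cb
byte 4: (a3 ^ 70) ^ 65 = d3 ^ 65 = b6
byte 5: (b8 ^ 19) ^ 6d = a1 ^ 6d = cc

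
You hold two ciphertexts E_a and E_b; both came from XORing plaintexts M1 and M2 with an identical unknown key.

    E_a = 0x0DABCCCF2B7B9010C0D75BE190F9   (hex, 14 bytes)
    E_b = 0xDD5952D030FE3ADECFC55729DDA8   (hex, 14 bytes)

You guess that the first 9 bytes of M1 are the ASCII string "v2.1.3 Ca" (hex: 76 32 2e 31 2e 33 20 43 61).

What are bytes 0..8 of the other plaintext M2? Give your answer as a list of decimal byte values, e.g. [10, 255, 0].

[166, 192, 176, 46, 53, 182, 138, 141, 110]

First, E_a ⊕ E_b = (M1 ⊕ K) ⊕ (M2 ⊕ K) = M1 ⊕ M2, so the key drops out. Then M2 = (M1 ⊕ M2) ⊕ M1 over the first 9 bytes.
byte 0: (0d XOR dd) XOR 76 = d0 XOR 76 = a6
byte 1: (ab XOR 59) XOR 32 = f2 XOR 32 = c0
byte 2: (cc XOR 52) XOR 2e = 9e XOR 2e = b0
byte 3: (cf XOR d0) XOR 31 = 1f XOR 31 = 2e
byte 4: (2b XOR 30) XOR 2e = 1b XOR 2e = 35
byte 5: (7b XOR fe) XOR 33 = 85 XOR 33 = b6
byte 6: (90 XOR 3a) XOR 20 = aa XOR 20 = 8a
byte 7: (10 XOR de) XOR 43 = ce XOR 43 = 8d
byte 8: (c0 XOR cf) XOR 61 = 0f XOR 61 = 6e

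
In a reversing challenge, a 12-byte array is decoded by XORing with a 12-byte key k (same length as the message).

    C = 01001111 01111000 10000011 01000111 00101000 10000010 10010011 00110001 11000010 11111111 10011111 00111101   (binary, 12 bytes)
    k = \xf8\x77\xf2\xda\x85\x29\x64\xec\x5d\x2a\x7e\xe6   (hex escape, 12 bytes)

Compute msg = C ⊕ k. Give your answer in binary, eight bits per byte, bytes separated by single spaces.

4f XOR f8 = b7
78 XOR 77 = 0f
83 XOR f2 = 71
47 XOR da = 9d
28 XOR 85 = ad
82 XOR 29 = ab
93 XOR 64 = f7
31 XOR ec = dd
c2 XOR 5d = 9f
ff XOR 2a = d5
9f XOR 7e = e1
3d XOR e6 = db

10110111 00001111 01110001 10011101 10101101 10101011 11110111 11011101 10011111 11010101 11100001 11011011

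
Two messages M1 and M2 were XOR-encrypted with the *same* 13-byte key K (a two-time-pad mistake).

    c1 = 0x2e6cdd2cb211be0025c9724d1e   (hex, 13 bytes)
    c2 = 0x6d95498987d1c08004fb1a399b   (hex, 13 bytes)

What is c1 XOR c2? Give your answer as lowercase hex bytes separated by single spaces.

c1 ⊕ c2 = (M1 ⊕ K) ⊕ (M2 ⊕ K) = M1 ⊕ M2 — the shared key cancels under XOR.
2e ⊕ 6d = 43
6c ⊕ 95 = f9
dd ⊕ 49 = 94
2c ⊕ 89 = a5
b2 ⊕ 87 = 35
11 ⊕ d1 = c0
be ⊕ c0 = 7e
00 ⊕ 80 = 80
25 ⊕ 04 = 21
c9 ⊕ fb = 32
72 ⊕ 1a = 68
4d ⊕ 39 = 74
1e ⊕ 9b = 85

43 f9 94 a5 35 c0 7e 80 21 32 68 74 85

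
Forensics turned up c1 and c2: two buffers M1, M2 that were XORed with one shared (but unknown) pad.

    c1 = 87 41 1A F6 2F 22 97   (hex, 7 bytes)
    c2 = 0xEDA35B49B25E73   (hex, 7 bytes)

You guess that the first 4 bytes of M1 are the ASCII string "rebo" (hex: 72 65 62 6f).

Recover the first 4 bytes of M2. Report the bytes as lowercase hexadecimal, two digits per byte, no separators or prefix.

188723d0

First, c1 ⊕ c2 = (M1 ⊕ K) ⊕ (M2 ⊕ K) = M1 ⊕ M2, so the key drops out. Then M2 = (M1 ⊕ M2) ⊕ M1 over the first 4 bytes.
byte 0: (87 xor ed) xor 72 = 6a xor 72 = 18
byte 1: (41 xor a3) xor 65 = e2 xor 65 = 87
byte 2: (1a xor 5b) xor 62 = 41 xor 62 = 23
byte 3: (f6 xor 49) xor 6f = bf xor 6f = d0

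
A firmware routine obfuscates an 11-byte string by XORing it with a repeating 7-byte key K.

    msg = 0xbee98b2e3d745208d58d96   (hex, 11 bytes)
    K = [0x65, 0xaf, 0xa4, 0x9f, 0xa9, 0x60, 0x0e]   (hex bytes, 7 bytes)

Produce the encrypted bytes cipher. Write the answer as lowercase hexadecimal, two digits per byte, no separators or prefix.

db462fb194145c6d7a2909

The 7-byte key repeats, so the effective keystream is 65 af a4 9f a9 60 0e 65 af a4 9f.
byte 0: be ⊕ 65 = db
byte 1: e9 ⊕ af = 46
byte 2: 8b ⊕ a4 = 2f
byte 3: 2e ⊕ 9f = b1
byte 4: 3d ⊕ a9 = 94
byte 5: 74 ⊕ 60 = 14
byte 6: 52 ⊕ 0e = 5c
byte 7: 08 ⊕ 65 = 6d
byte 8: d5 ⊕ af = 7a
byte 9: 8d ⊕ a4 = 29
byte 10: 96 ⊕ 9f = 09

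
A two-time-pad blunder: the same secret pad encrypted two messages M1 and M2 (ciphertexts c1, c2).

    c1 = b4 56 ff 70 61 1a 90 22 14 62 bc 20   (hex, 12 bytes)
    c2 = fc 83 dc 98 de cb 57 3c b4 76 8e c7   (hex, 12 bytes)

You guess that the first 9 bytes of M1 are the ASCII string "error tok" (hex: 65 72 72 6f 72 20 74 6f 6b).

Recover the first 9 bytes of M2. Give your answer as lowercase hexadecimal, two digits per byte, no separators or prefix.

2da75187cdf1b371cb

First, c1 ⊕ c2 = (M1 ⊕ K) ⊕ (M2 ⊕ K) = M1 ⊕ M2, so the key drops out. Then M2 = (M1 ⊕ M2) ⊕ M1 over the first 9 bytes.
byte 0: (b4 ⊕ fc) ⊕ 65 = 48 ⊕ 65 = 2d
byte 1: (56 ⊕ 83) ⊕ 72 = d5 ⊕ 72 = a7
byte 2: (ff ⊕ dc) ⊕ 72 = 23 ⊕ 72 = 51
byte 3: (70 ⊕ 98) ⊕ 6f = e8 ⊕ 6f = 87
byte 4: (61 ⊕ de) ⊕ 72 = bf ⊕ 72 = cd
byte 5: (1a ⊕ cb) ⊕ 20 = d1 ⊕ 20 = f1
byte 6: (90 ⊕ 57) ⊕ 74 = c7 ⊕ 74 = b3
byte 7: (22 ⊕ 3c) ⊕ 6f = 1e ⊕ 6f = 71
byte 8: (14 ⊕ b4) ⊕ 6b = a0 ⊕ 6b = cb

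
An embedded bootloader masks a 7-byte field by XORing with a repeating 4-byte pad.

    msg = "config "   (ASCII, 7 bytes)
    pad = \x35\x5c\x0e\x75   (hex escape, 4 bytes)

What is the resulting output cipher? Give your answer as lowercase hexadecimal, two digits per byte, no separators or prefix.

The 4-byte key repeats, so the effective keystream is 35 5c 0e 75 35 5c 0e.
byte 0: 63 ^ 35 = 56
byte 1: 6f ^ 5c = 33
byte 2: 6e ^ 0e = 60
byte 3: 66 ^ 75 = 13
byte 4: 69 ^ 35 = 5c
byte 5: 67 ^ 5c = 3b
byte 6: 20 ^ 0e = 2e

563360135c3b2e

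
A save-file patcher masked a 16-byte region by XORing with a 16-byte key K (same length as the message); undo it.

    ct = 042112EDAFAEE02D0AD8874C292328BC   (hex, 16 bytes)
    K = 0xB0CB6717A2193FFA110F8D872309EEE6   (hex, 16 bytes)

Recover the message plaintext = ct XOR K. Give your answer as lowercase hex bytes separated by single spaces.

b4 ea 75 fa 0d b7 df d7 1b d7 0a cb 0a 2a c6 5a

byte 0: 04 ^ b0 = b4
byte 1: 21 ^ cb = ea
byte 2: 12 ^ 67 = 75
byte 3: ed ^ 17 = fa
byte 4: af ^ a2 = 0d
byte 5: ae ^ 19 = b7
byte 6: e0 ^ 3f = df
byte 7: 2d ^ fa = d7
byte 8: 0a ^ 11 = 1b
byte 9: d8 ^ 0f = d7
byte 10: 87 ^ 8d = 0a
byte 11: 4c ^ 87 = cb
byte 12: 29 ^ 23 = 0a
byte 13: 23 ^ 09 = 2a
byte 14: 28 ^ ee = c6
byte 15: bc ^ e6 = 5a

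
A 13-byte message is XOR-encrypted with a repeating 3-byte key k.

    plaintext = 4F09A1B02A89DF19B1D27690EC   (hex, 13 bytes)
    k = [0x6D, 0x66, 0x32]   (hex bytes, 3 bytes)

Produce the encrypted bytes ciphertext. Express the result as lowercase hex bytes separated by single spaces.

The 3-byte key repeats, so the effective keystream is 6d 66 32 6d 66 32 6d 66 32 6d 66 32 6d.
byte 0:  79 XOR 109 =  34
byte 1:   9 XOR 102 = 111
byte 2: 161 XOR  50 = 147
byte 3: 176 XOR 109 = 221
byte 4:  42 XOR 102 =  76
byte 5: 137 XOR  50 = 187
byte 6: 223 XOR 109 = 178
byte 7:  25 XOR 102 = 127
byte 8: 177 XOR  50 = 131
byte 9: 210 XOR 109 = 191
byte 10: 118 XOR 102 =  16
byte 11: 144 XOR  50 = 162
byte 12: 236 XOR 109 = 129

22 6f 93 dd 4c bb b2 7f 83 bf 10 a2 81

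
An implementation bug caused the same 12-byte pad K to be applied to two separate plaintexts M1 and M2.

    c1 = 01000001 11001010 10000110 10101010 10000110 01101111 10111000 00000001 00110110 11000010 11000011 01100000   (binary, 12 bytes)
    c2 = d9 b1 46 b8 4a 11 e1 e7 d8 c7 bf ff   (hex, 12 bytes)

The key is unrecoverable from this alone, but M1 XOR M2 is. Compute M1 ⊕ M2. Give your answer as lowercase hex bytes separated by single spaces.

98 7b c0 12 cc 7e 59 e6 ee 05 7c 9f

c1 ⊕ c2 = (M1 ⊕ K) ⊕ (M2 ⊕ K) = M1 ⊕ M2 — the shared key cancels under XOR.
byte 0: 41 ^ d9 = 98
byte 1: ca ^ b1 = 7b
byte 2: 86 ^ 46 = c0
byte 3: aa ^ b8 = 12
byte 4: 86 ^ 4a = cc
byte 5: 6f ^ 11 = 7e
byte 6: b8 ^ e1 = 59
byte 7: 01 ^ e7 = e6
byte 8: 36 ^ d8 = ee
byte 9: c2 ^ c7 = 05
byte 10: c3 ^ bf = 7c
byte 11: 60 ^ ff = 9f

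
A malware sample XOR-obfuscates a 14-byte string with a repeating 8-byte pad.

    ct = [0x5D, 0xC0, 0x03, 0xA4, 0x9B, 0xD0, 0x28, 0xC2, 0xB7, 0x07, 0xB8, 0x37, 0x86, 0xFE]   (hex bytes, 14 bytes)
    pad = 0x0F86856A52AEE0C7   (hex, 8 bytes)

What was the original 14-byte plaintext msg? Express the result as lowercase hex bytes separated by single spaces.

52 46 86 ce c9 7e c8 05 b8 81 3d 5d d4 50

The 8-byte key repeats, so the effective keystream is 0f 86 85 6a 52 ae e0 c7 0f 86 85 6a 52 ae.
byte 0: 5d ⊕ 0f = 52
byte 1: c0 ⊕ 86 = 46
byte 2: 03 ⊕ 85 = 86
byte 3: a4 ⊕ 6a = ce
byte 4: 9b ⊕ 52 = c9
byte 5: d0 ⊕ ae = 7e
byte 6: 28 ⊕ e0 = c8
byte 7: c2 ⊕ c7 = 05
byte 8: b7 ⊕ 0f = b8
byte 9: 07 ⊕ 86 = 81
byte 10: b8 ⊕ 85 = 3d
byte 11: 37 ⊕ 6a = 5d
byte 12: 86 ⊕ 52 = d4
byte 13: fe ⊕ ae = 50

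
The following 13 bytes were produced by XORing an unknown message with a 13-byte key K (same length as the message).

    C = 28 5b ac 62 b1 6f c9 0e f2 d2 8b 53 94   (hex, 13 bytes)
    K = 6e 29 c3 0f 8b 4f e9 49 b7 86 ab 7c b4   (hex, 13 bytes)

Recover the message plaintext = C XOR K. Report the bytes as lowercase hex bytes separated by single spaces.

46 72 6f 6d 3a 20 20 47 45 54 20 2f 20

00101000 XOR 01101110 = 01000110
01011011 XOR 00101001 = 01110010
10101100 XOR 11000011 = 01101111
01100010 XOR 00001111 = 01101101
10110001 XOR 10001011 = 00111010
01101111 XOR 01001111 = 00100000
11001001 XOR 11101001 = 00100000
00001110 XOR 01001001 = 01000111
11110010 XOR 10110111 = 01000101
11010010 XOR 10000110 = 01010100
10001011 XOR 10101011 = 00100000
01010011 XOR 01111100 = 00101111
10010100 XOR 10110100 = 00100000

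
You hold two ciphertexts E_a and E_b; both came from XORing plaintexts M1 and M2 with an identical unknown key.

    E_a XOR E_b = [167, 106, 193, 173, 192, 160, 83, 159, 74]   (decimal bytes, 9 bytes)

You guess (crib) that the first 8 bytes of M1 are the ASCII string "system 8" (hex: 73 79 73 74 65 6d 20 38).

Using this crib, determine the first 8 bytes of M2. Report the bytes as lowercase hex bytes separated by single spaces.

d4 13 b2 d9 a5 cd 73 a7

Since E_a ⊕ E_b = M1 ⊕ M2, XORing with the guessed M1 bytes yields the corresponding M2 bytes: M2 = (E_a ⊕ E_b) ⊕ M1.
byte 0: a7 ^ 73 = d4
byte 1: 6a ^ 79 = 13
byte 2: c1 ^ 73 = b2
byte 3: ad ^ 74 = d9
byte 4: c0 ^ 65 = a5
byte 5: a0 ^ 6d = cd
byte 6: 53 ^ 20 = 73
byte 7: 9f ^ 38 = a7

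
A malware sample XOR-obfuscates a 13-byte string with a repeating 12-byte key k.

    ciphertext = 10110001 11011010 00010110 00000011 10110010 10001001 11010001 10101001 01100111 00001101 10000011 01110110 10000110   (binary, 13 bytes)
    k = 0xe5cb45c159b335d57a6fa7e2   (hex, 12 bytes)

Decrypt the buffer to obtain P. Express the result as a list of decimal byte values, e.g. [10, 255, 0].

[84, 17, 83, 194, 235, 58, 228, 124, 29, 98, 36, 148, 99]

The 12-byte key repeats, so the effective keystream is e5 cb 45 c1 59 b3 35 d5 7a 6f a7 e2 e5.
byte 0: b1 ^ e5 = 54
byte 1: da ^ cb = 11
byte 2: 16 ^ 45 = 53
byte 3: 03 ^ c1 = c2
byte 4: b2 ^ 59 = eb
byte 5: 89 ^ b3 = 3a
byte 6: d1 ^ 35 = e4
byte 7: a9 ^ d5 = 7c
byte 8: 67 ^ 7a = 1d
byte 9: 0d ^ 6f = 62
byte 10: 83 ^ a7 = 24
byte 11: 76 ^ e2 = 94
byte 12: 86 ^ e5 = 63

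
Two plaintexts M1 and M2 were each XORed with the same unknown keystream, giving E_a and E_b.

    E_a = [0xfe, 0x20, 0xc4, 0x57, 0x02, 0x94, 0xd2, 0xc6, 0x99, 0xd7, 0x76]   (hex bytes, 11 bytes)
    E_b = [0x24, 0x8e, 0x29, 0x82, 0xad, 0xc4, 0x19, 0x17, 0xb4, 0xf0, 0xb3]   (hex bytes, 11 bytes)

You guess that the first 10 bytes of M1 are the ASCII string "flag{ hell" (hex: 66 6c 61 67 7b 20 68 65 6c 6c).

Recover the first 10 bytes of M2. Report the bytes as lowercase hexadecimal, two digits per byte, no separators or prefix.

bcc28cb2d470a3b4414b

First, E_a ⊕ E_b = (M1 ⊕ K) ⊕ (M2 ⊕ K) = M1 ⊕ M2, so the key drops out. Then M2 = (M1 ⊕ M2) ⊕ M1 over the first 10 bytes.
byte 0: (fe ^ 24) ^ 66 = da ^ 66 = bc
byte 1: (20 ^ 8e) ^ 6c = ae ^ 6c = c2
byte 2: (c4 ^ 29) ^ 61 = ed ^ 61 = 8c
byte 3: (57 ^ 82) ^ 67 = d5 ^ 67 = b2
byte 4: (02 ^ ad) ^ 7b = af ^ 7b = d4
byte 5: (94 ^ c4) ^ 20 = 50 ^ 20 = 70
byte 6: (d2 ^ 19) ^ 68 = cb ^ 68 = a3
byte 7: (c6 ^ 17) ^ 65 = d1 ^ 65 = b4
byte 8: (99 ^ b4) ^ 6c = 2d ^ 6c = 41
byte 9: (d7 ^ f0) ^ 6c = 27 ^ 6c = 4b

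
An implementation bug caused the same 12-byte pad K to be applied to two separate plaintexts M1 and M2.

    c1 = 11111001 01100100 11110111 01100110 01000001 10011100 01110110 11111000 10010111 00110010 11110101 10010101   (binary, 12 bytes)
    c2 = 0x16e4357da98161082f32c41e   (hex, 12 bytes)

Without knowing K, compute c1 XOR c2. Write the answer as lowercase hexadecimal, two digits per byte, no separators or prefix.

c1 ⊕ c2 = (M1 ⊕ K) ⊕ (M2 ⊕ K) = M1 ⊕ M2 — the shared key cancels under XOR.
byte 0: 11111001 ⊕ 00010110 = 11101111
byte 1: 01100100 ⊕ 11100100 = 10000000
byte 2: 11110111 ⊕ 00110101 = 11000010
byte 3: 01100110 ⊕ 01111101 = 00011011
byte 4: 01000001 ⊕ 10101001 = 11101000
byte 5: 10011100 ⊕ 10000001 = 00011101
byte 6: 01110110 ⊕ 01100001 = 00010111
byte 7: 11111000 ⊕ 00001000 = 11110000
byte 8: 10010111 ⊕ 00101111 = 10111000
byte 9: 00110010 ⊕ 00110010 = 00000000
byte 10: 11110101 ⊕ 11000100 = 00110001
byte 11: 10010101 ⊕ 00011110 = 10001011

ef80c21be81d17f0b800318b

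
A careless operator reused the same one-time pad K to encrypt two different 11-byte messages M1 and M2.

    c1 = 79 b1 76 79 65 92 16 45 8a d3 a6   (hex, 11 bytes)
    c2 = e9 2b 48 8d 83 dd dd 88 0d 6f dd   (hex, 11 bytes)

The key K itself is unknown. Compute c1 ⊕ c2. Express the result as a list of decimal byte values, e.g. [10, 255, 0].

c1 ⊕ c2 = (M1 ⊕ K) ⊕ (M2 ⊕ K) = M1 ⊕ M2 — the shared key cancels under XOR.
byte 0: 01111001 XOR 11101001 = 10010000
byte 1: 10110001 XOR 00101011 = 10011010
byte 2: 01110110 XOR 01001000 = 00111110
byte 3: 01111001 XOR 10001101 = 11110100
byte 4: 01100101 XOR 10000011 = 11100110
byte 5: 10010010 XOR 11011101 = 01001111
byte 6: 00010110 XOR 11011101 = 11001011
byte 7: 01000101 XOR 10001000 = 11001101
byte 8: 10001010 XOR 00001101 = 10000111
byte 9: 11010011 XOR 01101111 = 10111100
byte 10: 10100110 XOR 11011101 = 01111011

[144, 154, 62, 244, 230, 79, 203, 205, 135, 188, 123]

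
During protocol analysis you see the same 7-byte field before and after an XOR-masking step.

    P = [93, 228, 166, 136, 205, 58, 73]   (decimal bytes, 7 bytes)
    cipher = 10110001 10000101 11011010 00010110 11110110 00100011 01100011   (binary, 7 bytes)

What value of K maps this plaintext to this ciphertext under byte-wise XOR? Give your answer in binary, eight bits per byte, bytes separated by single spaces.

11101100 01100001 01111100 10011110 00111011 00011001 00101010

Since cipher = P ⊕ K, XORing both sides with P gives K = P ⊕ cipher.
5d ⊕ b1 = ec
e4 ⊕ 85 = 61
a6 ⊕ da = 7c
88 ⊕ 16 = 9e
cd ⊕ f6 = 3b
3a ⊕ 23 = 19
49 ⊕ 63 = 2a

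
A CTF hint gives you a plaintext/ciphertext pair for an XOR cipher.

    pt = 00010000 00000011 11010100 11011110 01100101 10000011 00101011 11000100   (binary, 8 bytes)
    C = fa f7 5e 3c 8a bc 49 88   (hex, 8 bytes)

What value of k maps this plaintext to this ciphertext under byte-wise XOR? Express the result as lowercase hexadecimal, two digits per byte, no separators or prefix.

Since C = pt ⊕ k, XORing both sides with pt gives k = pt ⊕ C.
byte 0: 10 xor fa = ea
byte 1: 03 xor f7 = f4
byte 2: d4 xor 5e = 8a
byte 3: de xor 3c = e2
byte 4: 65 xor 8a = ef
byte 5: 83 xor bc = 3f
byte 6: 2b xor 49 = 62
byte 7: c4 xor 88 = 4c

eaf48ae2ef3f624c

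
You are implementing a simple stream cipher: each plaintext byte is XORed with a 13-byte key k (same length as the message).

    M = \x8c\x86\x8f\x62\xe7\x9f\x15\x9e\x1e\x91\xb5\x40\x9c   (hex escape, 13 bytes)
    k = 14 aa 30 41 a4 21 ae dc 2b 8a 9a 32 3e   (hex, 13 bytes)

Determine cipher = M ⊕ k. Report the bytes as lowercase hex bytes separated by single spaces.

XOR is its own inverse, so applying the key byte-wise gives the result directly.
8c ^ 14 = 98
86 ^ aa = 2c
8f ^ 30 = bf
62 ^ 41 = 23
e7 ^ a4 = 43
9f ^ 21 = be
15 ^ ae = bb
9e ^ dc = 42
1e ^ 2b = 35
91 ^ 8a = 1b
b5 ^ 9a = 2f
40 ^ 32 = 72
9c ^ 3e = a2

98 2c bf 23 43 be bb 42 35 1b 2f 72 a2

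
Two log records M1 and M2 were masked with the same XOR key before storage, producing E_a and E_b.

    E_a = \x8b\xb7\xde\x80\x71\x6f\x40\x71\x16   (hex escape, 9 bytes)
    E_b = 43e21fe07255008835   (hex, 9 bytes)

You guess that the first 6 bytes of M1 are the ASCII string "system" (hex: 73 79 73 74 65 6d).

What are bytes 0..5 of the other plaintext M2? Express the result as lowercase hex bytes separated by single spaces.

First, E_a ⊕ E_b = (M1 ⊕ K) ⊕ (M2 ⊕ K) = M1 ⊕ M2, so the key drops out. Then M2 = (M1 ⊕ M2) ⊕ M1 over the first 6 bytes.
byte 0: (8b ^ 43) ^ 73 = c8 ^ 73 = bb
byte 1: (b7 ^ e2) ^ 79 = 55 ^ 79 = 2c
byte 2: (de ^ 1f) ^ 73 = c1 ^ 73 = b2
byte 3: (80 ^ e0) ^ 74 = 60 ^ 74 = 14
byte 4: (71 ^ 72) ^ 65 = 03 ^ 65 = 66
byte 5: (6f ^ 55) ^ 6d = 3a ^ 6d = 57

bb 2c b2 14 66 57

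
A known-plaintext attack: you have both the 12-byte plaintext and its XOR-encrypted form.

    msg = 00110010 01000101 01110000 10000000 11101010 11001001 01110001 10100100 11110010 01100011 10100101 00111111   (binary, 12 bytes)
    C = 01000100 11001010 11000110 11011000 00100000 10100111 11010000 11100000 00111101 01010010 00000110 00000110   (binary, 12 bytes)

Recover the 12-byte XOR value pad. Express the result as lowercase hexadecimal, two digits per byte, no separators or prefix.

768fb658ca6ea144cf31a339

Since C = msg ⊕ pad, XORing both sides with msg gives pad = msg ⊕ C.
byte 0: 32 ⊕ 44 = 76
byte 1: 45 ⊕ ca = 8f
byte 2: 70 ⊕ c6 = b6
byte 3: 80 ⊕ d8 = 58
byte 4: ea ⊕ 20 = ca
byte 5: c9 ⊕ a7 = 6e
byte 6: 71 ⊕ d0 = a1
byte 7: a4 ⊕ e0 = 44
byte 8: f2 ⊕ 3d = cf
byte 9: 63 ⊕ 52 = 31
byte 10: a5 ⊕ 06 = a3
byte 11: 3f ⊕ 06 = 39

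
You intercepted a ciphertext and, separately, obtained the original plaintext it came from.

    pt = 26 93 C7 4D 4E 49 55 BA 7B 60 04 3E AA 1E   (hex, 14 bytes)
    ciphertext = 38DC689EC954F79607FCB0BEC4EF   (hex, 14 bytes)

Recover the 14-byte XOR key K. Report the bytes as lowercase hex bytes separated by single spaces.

Since ciphertext = pt ⊕ K, XORing both sides with pt gives K = pt ⊕ ciphertext.
26 ⊕ 38 = 1e
93 ⊕ dc = 4f
c7 ⊕ 68 = af
4d ⊕ 9e = d3
4e ⊕ c9 = 87
49 ⊕ 54 = 1d
55 ⊕ f7 = a2
ba ⊕ 96 = 2c
7b ⊕ 07 = 7c
60 ⊕ fc = 9c
04 ⊕ b0 = b4
3e ⊕ be = 80
aa ⊕ c4 = 6e
1e ⊕ ef = f1

1e 4f af d3 87 1d a2 2c 7c 9c b4 80 6e f1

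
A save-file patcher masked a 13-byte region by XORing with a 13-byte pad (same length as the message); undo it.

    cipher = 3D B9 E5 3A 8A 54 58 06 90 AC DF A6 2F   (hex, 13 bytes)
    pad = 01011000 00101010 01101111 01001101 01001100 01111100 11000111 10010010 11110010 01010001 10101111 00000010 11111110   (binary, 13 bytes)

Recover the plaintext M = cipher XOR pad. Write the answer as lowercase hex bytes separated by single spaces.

65 93 8a 77 c6 28 9f 94 62 fd 70 a4 d1

XOR is its own inverse, so applying the key byte-wise gives the result directly.
 61 xor  88 = 101
185 xor  42 = 147
229 xor 111 = 138
 58 xor  77 = 119
138 xor  76 = 198
 84 xor 124 =  40
 88 xor 199 = 159
  6 xor 146 = 148
144 xor 242 =  98
172 xor  81 = 253
223 xor 175 = 112
166 xor   2 = 164
 47 xor 254 = 209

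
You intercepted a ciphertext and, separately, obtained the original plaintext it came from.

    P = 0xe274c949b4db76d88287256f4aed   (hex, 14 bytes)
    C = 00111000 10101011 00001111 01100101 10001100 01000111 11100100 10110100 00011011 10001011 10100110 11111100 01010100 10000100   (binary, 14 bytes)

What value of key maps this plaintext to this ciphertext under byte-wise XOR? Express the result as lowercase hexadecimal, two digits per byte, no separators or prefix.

Since C = P ⊕ key, XORing both sides with P gives key = P ⊕ C.
byte 0: e2 ⊕ 38 = da
byte 1: 74 ⊕ ab = df
byte 2: c9 ⊕ 0f = c6
byte 3: 49 ⊕ 65 = 2c
byte 4: b4 ⊕ 8c = 38
byte 5: db ⊕ 47 = 9c
byte 6: 76 ⊕ e4 = 92
byte 7: d8 ⊕ b4 = 6c
byte 8: 82 ⊕ 1b = 99
byte 9: 87 ⊕ 8b = 0c
byte 10: 25 ⊕ a6 = 83
byte 11: 6f ⊕ fc = 93
byte 12: 4a ⊕ 54 = 1e
byte 13: ed ⊕ 84 = 69

dadfc62c389c926c990c83931e69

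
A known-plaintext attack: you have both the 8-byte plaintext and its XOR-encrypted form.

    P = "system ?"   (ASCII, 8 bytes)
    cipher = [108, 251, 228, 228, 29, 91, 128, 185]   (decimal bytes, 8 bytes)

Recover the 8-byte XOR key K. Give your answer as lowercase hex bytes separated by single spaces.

1f 82 97 90 78 36 a0 86

Since cipher = P ⊕ K, XORing both sides with P gives K = P ⊕ cipher.
byte 0: 115 ^ 108 =  31
byte 1: 121 ^ 251 = 130
byte 2: 115 ^ 228 = 151
byte 3: 116 ^ 228 = 144
byte 4: 101 ^  29 = 120
byte 5: 109 ^  91 =  54
byte 6:  32 ^ 128 = 160
byte 7:  63 ^ 185 = 134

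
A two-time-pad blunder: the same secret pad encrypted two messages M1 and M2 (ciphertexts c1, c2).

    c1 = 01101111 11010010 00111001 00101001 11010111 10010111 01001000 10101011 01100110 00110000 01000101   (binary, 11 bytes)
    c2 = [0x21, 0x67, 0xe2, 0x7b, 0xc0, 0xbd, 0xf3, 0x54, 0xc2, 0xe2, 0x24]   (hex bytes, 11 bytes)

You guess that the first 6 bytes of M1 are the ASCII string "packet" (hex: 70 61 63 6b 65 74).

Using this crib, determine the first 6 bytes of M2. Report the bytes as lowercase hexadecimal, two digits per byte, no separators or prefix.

First, c1 ⊕ c2 = (M1 ⊕ K) ⊕ (M2 ⊕ K) = M1 ⊕ M2, so the key drops out. Then M2 = (M1 ⊕ M2) ⊕ M1 over the first 6 bytes.
byte 0: (6f xor 21) xor 70 = 4e xor 70 = 3e
byte 1: (d2 xor 67) xor 61 = b5 xor 61 = d4
byte 2: (39 xor e2) xor 63 = db xor 63 = b8
byte 3: (29 xor 7b) xor 6b = 52 xor 6b = 39
byte 4: (d7 xor c0) xor 65 = 17 xor 65 = 72
byte 5: (97 xor bd) xor 74 = 2a xor 74 = 5e

3ed4b839725e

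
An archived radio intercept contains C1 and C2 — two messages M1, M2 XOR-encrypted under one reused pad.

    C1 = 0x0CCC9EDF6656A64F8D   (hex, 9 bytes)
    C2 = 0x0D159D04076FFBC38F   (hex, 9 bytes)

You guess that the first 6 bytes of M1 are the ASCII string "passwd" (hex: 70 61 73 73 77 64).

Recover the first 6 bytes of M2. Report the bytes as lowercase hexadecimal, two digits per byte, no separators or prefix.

71b870a8165d

First, C1 ⊕ C2 = (M1 ⊕ K) ⊕ (M2 ⊕ K) = M1 ⊕ M2, so the key drops out. Then M2 = (M1 ⊕ M2) ⊕ M1 over the first 6 bytes.
byte 0: (0c XOR 0d) XOR 70 = 01 XOR 70 = 71
byte 1: (cc XOR 15) XOR 61 = d9 XOR 61 = b8
byte 2: (9e XOR 9d) XOR 73 = 03 XOR 73 = 70
byte 3: (df XOR 04) XOR 73 = db XOR 73 = a8
byte 4: (66 XOR 07) XOR 77 = 61 XOR 77 = 16
byte 5: (56 XOR 6f) XOR 64 = 39 XOR 64 = 5d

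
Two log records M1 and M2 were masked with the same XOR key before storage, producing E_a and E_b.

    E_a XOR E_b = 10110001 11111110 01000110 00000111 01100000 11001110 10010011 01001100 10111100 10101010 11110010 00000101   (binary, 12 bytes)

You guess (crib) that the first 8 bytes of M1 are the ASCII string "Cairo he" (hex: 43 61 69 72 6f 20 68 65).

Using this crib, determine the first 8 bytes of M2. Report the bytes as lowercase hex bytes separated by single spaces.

f2 9f 2f 75 0f ee fb 29

Since E_a ⊕ E_b = M1 ⊕ M2, XORing with the guessed M1 bytes yields the corresponding M2 bytes: M2 = (E_a ⊕ E_b) ⊕ M1.
byte 0: b1 XOR 43 = f2
byte 1: fe XOR 61 = 9f
byte 2: 46 XOR 69 = 2f
byte 3: 07 XOR 72 = 75
byte 4: 60 XOR 6f = 0f
byte 5: ce XOR 20 = ee
byte 6: 93 XOR 68 = fb
byte 7: 4c XOR 65 = 29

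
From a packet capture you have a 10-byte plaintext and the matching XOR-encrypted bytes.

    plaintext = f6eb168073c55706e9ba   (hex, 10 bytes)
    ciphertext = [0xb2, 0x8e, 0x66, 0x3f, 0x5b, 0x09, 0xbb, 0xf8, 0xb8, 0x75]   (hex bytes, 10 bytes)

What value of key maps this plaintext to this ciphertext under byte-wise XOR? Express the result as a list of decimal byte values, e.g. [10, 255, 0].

Since ciphertext = plaintext ⊕ key, XORing both sides with plaintext gives key = plaintext ⊕ ciphertext.
f6 XOR b2 = 44
eb XOR 8e = 65
16 XOR 66 = 70
80 XOR 3f = bf
73 XOR 5b = 28
c5 XOR 09 = cc
57 XOR bb = ec
06 XOR f8 = fe
e9 XOR b8 = 51
ba XOR 75 = cf

[68, 101, 112, 191, 40, 204, 236, 254, 81, 207]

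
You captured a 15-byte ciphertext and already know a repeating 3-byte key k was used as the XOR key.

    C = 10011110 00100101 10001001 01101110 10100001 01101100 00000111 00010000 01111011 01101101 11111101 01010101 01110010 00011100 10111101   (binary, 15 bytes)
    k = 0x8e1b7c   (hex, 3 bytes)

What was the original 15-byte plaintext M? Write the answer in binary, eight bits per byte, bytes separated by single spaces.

00010000 00111110 11110101 11100000 10111010 00010000 10001001 00001011 00000111 11100011 11100110 00101001 11111100 00000111 11000001

The 3-byte key repeats, so the effective keystream is 8e 1b 7c 8e 1b 7c 8e 1b 7c 8e 1b 7c 8e 1b 7c.
byte 0: 10011110 ⊕ 10001110 = 00010000
byte 1: 00100101 ⊕ 00011011 = 00111110
byte 2: 10001001 ⊕ 01111100 = 11110101
byte 3: 01101110 ⊕ 10001110 = 11100000
byte 4: 10100001 ⊕ 00011011 = 10111010
byte 5: 01101100 ⊕ 01111100 = 00010000
byte 6: 00000111 ⊕ 10001110 = 10001001
byte 7: 00010000 ⊕ 00011011 = 00001011
byte 8: 01111011 ⊕ 01111100 = 00000111
byte 9: 01101101 ⊕ 10001110 = 11100011
byte 10: 11111101 ⊕ 00011011 = 11100110
byte 11: 01010101 ⊕ 01111100 = 00101001
byte 12: 01110010 ⊕ 10001110 = 11111100
byte 13: 00011100 ⊕ 00011011 = 00000111
byte 14: 10111101 ⊕ 01111100 = 11000001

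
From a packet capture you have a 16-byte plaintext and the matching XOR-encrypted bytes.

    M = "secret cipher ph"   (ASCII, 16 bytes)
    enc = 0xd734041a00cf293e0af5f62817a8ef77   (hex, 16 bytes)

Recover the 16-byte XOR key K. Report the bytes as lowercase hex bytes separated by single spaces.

Since enc = M ⊕ K, XORing both sides with M gives K = M ⊕ enc.
byte 0: 115 ⊕ 215 = 164
byte 1: 101 ⊕  52 =  81
byte 2:  99 ⊕   4 = 103
byte 3: 114 ⊕  26 = 104
byte 4: 101 ⊕   0 = 101
byte 5: 116 ⊕ 207 = 187
byte 6:  32 ⊕  41 =   9
byte 7:  99 ⊕  62 =  93
byte 8: 105 ⊕  10 =  99
byte 9: 112 ⊕ 245 = 133
byte 10: 104 ⊕ 246 = 158
byte 11: 101 ⊕  40 =  77
byte 12: 114 ⊕  23 = 101
byte 13:  32 ⊕ 168 = 136
byte 14: 112 ⊕ 239 = 159
byte 15: 104 ⊕ 119 =  31

a4 51 67 68 65 bb 09 5d 63 85 9e 4d 65 88 9f 1f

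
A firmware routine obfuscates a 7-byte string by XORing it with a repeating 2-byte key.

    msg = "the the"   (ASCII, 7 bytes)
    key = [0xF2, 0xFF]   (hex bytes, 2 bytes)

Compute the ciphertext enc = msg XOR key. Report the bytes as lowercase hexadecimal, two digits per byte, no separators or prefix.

The 2-byte key repeats, so the effective keystream is f2 ff f2 ff f2 ff f2.
byte 0: 74 ^ f2 = 86
byte 1: 68 ^ ff = 97
byte 2: 65 ^ f2 = 97
byte 3: 20 ^ ff = df
byte 4: 74 ^ f2 = 86
byte 5: 68 ^ ff = 97
byte 6: 65 ^ f2 = 97

869797df869797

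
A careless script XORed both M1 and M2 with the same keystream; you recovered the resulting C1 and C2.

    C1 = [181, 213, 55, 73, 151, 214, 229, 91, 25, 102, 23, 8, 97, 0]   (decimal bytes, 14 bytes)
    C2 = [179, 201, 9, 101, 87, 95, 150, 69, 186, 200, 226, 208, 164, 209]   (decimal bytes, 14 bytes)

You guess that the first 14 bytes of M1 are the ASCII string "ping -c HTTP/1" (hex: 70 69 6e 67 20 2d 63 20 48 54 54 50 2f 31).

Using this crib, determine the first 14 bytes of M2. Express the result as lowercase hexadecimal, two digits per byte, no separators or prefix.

7675504be0a4103eebfaa188eae0

First, C1 ⊕ C2 = (M1 ⊕ K) ⊕ (M2 ⊕ K) = M1 ⊕ M2, so the key drops out. Then M2 = (M1 ⊕ M2) ⊕ M1 over the first 14 bytes.
byte 0: (b5 xor b3) xor 70 = 06 xor 70 = 76
byte 1: (d5 xor c9) xor 69 = 1c xor 69 = 75
byte 2: (37 xor 09) xor 6e = 3e xor 6e = 50
byte 3: (49 xor 65) xor 67 = 2c xor 67 = 4b
byte 4: (97 xor 57) xor 20 = c0 xor 20 = e0
byte 5: (d6 xor 5f) xor 2d = 89 xor 2d = a4
byte 6: (e5 xor 96) xor 63 = 73 xor 63 = 10
byte 7: (5b xor 45) xor 20 = 1e xor 20 = 3e
byte 8: (19 xor ba) xor 48 = a3 xor 48 = eb
byte 9: (66 xor c8) xor 54 = ae xor 54 = fa
byte 10: (17 xor e2) xor 54 = f5 xor 54 = a1
byte 11: (08 xor d0) xor 50 = d8 xor 50 = 88
byte 12: (61 xor a4) xor 2f = c5 xor 2f = ea
byte 13: (00 xor d1) xor 31 = d1 xor 31 = e0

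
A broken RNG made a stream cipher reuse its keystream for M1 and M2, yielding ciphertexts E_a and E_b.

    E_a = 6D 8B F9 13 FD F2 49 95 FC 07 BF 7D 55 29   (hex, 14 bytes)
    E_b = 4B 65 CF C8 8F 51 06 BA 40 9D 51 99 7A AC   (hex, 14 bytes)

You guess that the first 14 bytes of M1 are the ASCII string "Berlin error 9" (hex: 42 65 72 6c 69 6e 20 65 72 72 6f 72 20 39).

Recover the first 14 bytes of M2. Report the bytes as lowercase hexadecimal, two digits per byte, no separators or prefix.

648b44b71bcd6f4acee881960fbc

First, E_a ⊕ E_b = (M1 ⊕ K) ⊕ (M2 ⊕ K) = M1 ⊕ M2, so the key drops out. Then M2 = (M1 ⊕ M2) ⊕ M1 over the first 14 bytes.
byte 0: (6d ⊕ 4b) ⊕ 42 = 26 ⊕ 42 = 64
byte 1: (8b ⊕ 65) ⊕ 65 = ee ⊕ 65 = 8b
byte 2: (f9 ⊕ cf) ⊕ 72 = 36 ⊕ 72 = 44
byte 3: (13 ⊕ c8) ⊕ 6c = db ⊕ 6c = b7
byte 4: (fd ⊕ 8f) ⊕ 69 = 72 ⊕ 69 = 1b
byte 5: (f2 ⊕ 51) ⊕ 6e = a3 ⊕ 6e = cd
byte 6: (49 ⊕ 06) ⊕ 20 = 4f ⊕ 20 = 6f
byte 7: (95 ⊕ ba) ⊕ 65 = 2f ⊕ 65 = 4a
byte 8: (fc ⊕ 40) ⊕ 72 = bc ⊕ 72 = ce
byte 9: (07 ⊕ 9d) ⊕ 72 = 9a ⊕ 72 = e8
byte 10: (bf ⊕ 51) ⊕ 6f = ee ⊕ 6f = 81
byte 11: (7d ⊕ 99) ⊕ 72 = e4 ⊕ 72 = 96
byte 12: (55 ⊕ 7a) ⊕ 20 = 2f ⊕ 20 = 0f
byte 13: (29 ⊕ ac) ⊕ 39 = 85 ⊕ 39 = bc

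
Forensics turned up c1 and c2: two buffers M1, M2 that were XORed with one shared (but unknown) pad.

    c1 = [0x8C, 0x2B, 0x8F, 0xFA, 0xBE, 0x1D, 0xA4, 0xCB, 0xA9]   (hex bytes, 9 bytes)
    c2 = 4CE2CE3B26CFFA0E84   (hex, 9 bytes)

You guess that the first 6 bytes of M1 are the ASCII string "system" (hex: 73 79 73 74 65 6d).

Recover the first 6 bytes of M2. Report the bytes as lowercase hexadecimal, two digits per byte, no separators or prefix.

First, c1 ⊕ c2 = (M1 ⊕ K) ⊕ (M2 ⊕ K) = M1 ⊕ M2, so the key drops out. Then M2 = (M1 ⊕ M2) ⊕ M1 over the first 6 bytes.
byte 0: (8c XOR 4c) XOR 73 = c0 XOR 73 = b3
byte 1: (2b XOR e2) XOR 79 = c9 XOR 79 = b0
byte 2: (8f XOR ce) XOR 73 = 41 XOR 73 = 32
byte 3: (fa XOR 3b) XOR 74 = c1 XOR 74 = b5
byte 4: (be XOR 26) XOR 65 = 98 XOR 65 = fd
byte 5: (1d XOR cf) XOR 6d = d2 XOR 6d = bf

b3b032b5fdbf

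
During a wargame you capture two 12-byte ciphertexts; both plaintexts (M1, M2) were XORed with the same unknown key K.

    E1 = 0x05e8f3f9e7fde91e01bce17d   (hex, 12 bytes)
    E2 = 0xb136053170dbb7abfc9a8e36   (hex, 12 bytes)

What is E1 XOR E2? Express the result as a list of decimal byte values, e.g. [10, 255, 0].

E1 ⊕ E2 = (M1 ⊕ K) ⊕ (M2 ⊕ K) = M1 ⊕ M2 — the shared key cancels under XOR.
byte 0: 05 XOR b1 = b4
byte 1: e8 XOR 36 = de
byte 2: f3 XOR 05 = f6
byte 3: f9 XOR 31 = c8
byte 4: e7 XOR 70 = 97
byte 5: fd XOR db = 26
byte 6: e9 XOR b7 = 5e
byte 7: 1e XOR ab = b5
byte 8: 01 XOR fc = fd
byte 9: bc XOR 9a = 26
byte 10: e1 XOR 8e = 6f
byte 11: 7d XOR 36 = 4b

[180, 222, 246, 200, 151, 38, 94, 181, 253, 38, 111, 75]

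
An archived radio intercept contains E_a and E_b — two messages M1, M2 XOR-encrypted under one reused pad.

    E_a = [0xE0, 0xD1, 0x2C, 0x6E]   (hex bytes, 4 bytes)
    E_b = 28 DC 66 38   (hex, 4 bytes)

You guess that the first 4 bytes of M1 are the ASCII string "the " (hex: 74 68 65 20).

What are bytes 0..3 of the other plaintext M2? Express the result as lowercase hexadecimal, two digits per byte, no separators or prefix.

First, E_a ⊕ E_b = (M1 ⊕ K) ⊕ (M2 ⊕ K) = M1 ⊕ M2, so the key drops out. Then M2 = (M1 ⊕ M2) ⊕ M1 over the first 4 bytes.
byte 0: (e0 xor 28) xor 74 = c8 xor 74 = bc
byte 1: (d1 xor dc) xor 68 = 0d xor 68 = 65
byte 2: (2c xor 66) xor 65 = 4a xor 65 = 2f
byte 3: (6e xor 38) xor 20 = 56 xor 20 = 76

bc652f76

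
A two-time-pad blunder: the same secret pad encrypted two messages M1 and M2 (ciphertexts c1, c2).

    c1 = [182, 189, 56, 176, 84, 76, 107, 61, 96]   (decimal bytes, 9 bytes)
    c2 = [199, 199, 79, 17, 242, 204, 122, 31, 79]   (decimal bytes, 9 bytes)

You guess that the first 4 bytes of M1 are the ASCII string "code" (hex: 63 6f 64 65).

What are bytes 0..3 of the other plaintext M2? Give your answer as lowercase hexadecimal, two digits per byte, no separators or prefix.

First, c1 ⊕ c2 = (M1 ⊕ K) ⊕ (M2 ⊕ K) = M1 ⊕ M2, so the key drops out. Then M2 = (M1 ⊕ M2) ⊕ M1 over the first 4 bytes.
byte 0: (b6 ^ c7) ^ 63 = 71 ^ 63 = 12
byte 1: (bd ^ c7) ^ 6f = 7a ^ 6f = 15
byte 2: (38 ^ 4f) ^ 64 = 77 ^ 64 = 13
byte 3: (b0 ^ 11) ^ 65 = a1 ^ 65 = c4

121513c4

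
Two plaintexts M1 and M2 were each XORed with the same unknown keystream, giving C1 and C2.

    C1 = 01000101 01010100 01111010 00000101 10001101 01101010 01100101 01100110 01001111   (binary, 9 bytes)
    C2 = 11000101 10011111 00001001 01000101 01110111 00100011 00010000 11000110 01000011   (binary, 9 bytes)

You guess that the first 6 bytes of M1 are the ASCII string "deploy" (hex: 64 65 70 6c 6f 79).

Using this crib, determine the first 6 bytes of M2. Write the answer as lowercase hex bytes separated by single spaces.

First, C1 ⊕ C2 = (M1 ⊕ K) ⊕ (M2 ⊕ K) = M1 ⊕ M2, so the key drops out. Then M2 = (M1 ⊕ M2) ⊕ M1 over the first 6 bytes.
byte 0: (45 XOR c5) XOR 64 = 80 XOR 64 = e4
byte 1: (54 XOR 9f) XOR 65 = cb XOR 65 = ae
byte 2: (7a XOR 09) XOR 70 = 73 XOR 70 = 03
byte 3: (05 XOR 45) XOR 6c = 40 XOR 6c = 2c
byte 4: (8d XOR 77) XOR 6f = fa XOR 6f = 95
byte 5: (6a XOR 23) XOR 79 = 49 XOR 79 = 30

e4 ae 03 2c 95 30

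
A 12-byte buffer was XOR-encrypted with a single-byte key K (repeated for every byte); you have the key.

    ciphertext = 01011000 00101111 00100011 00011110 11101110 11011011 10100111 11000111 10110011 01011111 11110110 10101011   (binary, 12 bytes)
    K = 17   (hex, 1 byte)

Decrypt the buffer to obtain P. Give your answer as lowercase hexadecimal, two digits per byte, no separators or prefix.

4f383409f9ccb0d0a448e1bc

The 1-byte key repeats, so the effective keystream is 17 17 17 17 17 17 17 17 17 17 17 17.
byte 0: 58 XOR 17 = 4f
byte 1: 2f XOR 17 = 38
byte 2: 23 XOR 17 = 34
byte 3: 1e XOR 17 = 09
byte 4: ee XOR 17 = f9
byte 5: db XOR 17 = cc
byte 6: a7 XOR 17 = b0
byte 7: c7 XOR 17 = d0
byte 8: b3 XOR 17 = a4
byte 9: 5f XOR 17 = 48
byte 10: f6 XOR 17 = e1
byte 11: ab XOR 17 = bc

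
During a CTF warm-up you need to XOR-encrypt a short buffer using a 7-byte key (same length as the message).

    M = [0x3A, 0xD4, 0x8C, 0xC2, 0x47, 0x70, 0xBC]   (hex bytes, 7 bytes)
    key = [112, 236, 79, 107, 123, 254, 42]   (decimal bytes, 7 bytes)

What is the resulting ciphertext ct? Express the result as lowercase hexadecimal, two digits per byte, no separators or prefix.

4a38c3a93c8e96

XOR is its own inverse, so applying the key byte-wise gives the result directly.
00111010 xor 01110000 = 01001010
11010100 xor 11101100 = 00111000
10001100 xor 01001111 = 11000011
11000010 xor 01101011 = 10101001
01000111 xor 01111011 = 00111100
01110000 xor 11111110 = 10001110
10111100 xor 00101010 = 10010110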